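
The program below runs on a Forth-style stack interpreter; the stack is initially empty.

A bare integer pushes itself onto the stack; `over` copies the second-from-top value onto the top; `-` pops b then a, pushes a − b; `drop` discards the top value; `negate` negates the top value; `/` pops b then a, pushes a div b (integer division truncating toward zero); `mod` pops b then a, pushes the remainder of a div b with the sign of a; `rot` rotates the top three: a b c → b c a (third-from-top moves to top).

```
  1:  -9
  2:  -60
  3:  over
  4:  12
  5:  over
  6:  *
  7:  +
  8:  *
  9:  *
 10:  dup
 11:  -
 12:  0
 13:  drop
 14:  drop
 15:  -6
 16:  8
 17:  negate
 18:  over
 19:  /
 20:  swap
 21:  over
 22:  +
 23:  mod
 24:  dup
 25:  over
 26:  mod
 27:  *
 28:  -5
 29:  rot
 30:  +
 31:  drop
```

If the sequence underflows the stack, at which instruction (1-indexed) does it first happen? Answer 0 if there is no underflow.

-9     → [-9]
-60    → [-9, -60]
over   → [-9, -60, -9]
12     → [-9, -60, -9, 12]
over   → [-9, -60, -9, 12, -9]
*      → [-9, -60, -9, -108]
+      → [-9, -60, -117]
*      → [-9, 7020]
*      → [-63180]
dup    → [-63180, -63180]
-      → [0]
0      → [0, 0]
drop   → [0]
drop   → []
-6     → [-6]
8      → [-6, 8]
negate → [-6, -8]
over   → [-6, -8, -6]
/      → [-6, 1]
swap   → [1, -6]
over   → [1, -6, 1]
+      → [1, -5]
mod    → [1]
dup    → [1, 1]
over   → [1, 1, 1]
mod    → [1, 0]
*      → [0]
-5     → [0, -5]
rot  — needs 3 operands, stack has 2 → underflow

29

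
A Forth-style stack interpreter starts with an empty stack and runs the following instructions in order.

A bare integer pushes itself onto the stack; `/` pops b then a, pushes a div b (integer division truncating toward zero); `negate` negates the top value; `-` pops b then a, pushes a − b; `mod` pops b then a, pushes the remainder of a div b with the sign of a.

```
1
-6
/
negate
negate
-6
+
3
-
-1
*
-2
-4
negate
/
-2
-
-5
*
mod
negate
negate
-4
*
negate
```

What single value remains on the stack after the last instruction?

36

1      -> 1
-6     -> 1 -6
/      -> 0
negate -> 0
negate -> 0
-6     -> 0 -6
+      -> -6
3      -> -6 3
-      -> -9
-1     -> -9 -1
*      -> 9
-2     -> 9 -2
-4     -> 9 -2 -4
negate -> 9 -2 4
/      -> 9 0
-2     -> 9 0 -2
-      -> 9 2
-5     -> 9 2 -5
*      -> 9 -10
mod    -> 9
negate -> -9
negate -> 9
-4     -> 9 -4
*      -> -36
negate -> 36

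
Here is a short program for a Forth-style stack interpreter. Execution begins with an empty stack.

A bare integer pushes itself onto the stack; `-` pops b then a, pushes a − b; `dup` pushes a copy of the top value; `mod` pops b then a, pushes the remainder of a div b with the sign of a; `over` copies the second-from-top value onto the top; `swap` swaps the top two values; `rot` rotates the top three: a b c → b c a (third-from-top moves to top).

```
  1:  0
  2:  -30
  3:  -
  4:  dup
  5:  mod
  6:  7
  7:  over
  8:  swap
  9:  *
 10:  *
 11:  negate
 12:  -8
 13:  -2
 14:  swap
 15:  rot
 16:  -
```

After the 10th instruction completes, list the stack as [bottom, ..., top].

0    → [0]
-30  → [0, -30]
-    → [30]
dup  → [30, 30]
mod  → [0]
7    → [0, 7]
over → [0, 7, 0]
swap → [0, 0, 7]
*    → [0, 0]
*    → [0]

[0]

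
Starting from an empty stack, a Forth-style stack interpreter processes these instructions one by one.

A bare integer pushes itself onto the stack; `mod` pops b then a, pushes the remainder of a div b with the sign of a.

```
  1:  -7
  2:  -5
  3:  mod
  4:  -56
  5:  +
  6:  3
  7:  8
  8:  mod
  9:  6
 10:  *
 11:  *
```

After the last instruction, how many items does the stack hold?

1

-7  : -7
-5  : -7 -5
mod : -2
-56 : -2 -56
+   : -58
3   : -58 3
8   : -58 3 8
mod : -58 3
6   : -58 3 6
*   : -58 18
*   : -1044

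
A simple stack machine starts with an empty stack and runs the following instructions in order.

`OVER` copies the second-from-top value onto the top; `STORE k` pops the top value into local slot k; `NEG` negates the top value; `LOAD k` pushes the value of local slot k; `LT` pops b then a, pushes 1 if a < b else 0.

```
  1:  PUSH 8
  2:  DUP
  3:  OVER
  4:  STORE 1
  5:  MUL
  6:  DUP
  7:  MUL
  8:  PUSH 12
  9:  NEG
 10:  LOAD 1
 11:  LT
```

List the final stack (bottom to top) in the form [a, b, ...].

PUSH 8  → 8
DUP     → 8 8
OVER    → 8 8 8
STORE 1 → 8 8
MUL     → 64
DUP     → 64 64
MUL     → 4096
PUSH 12 → 4096 12
NEG     → 4096 -12
LOAD 1  → 4096 -12 8
LT      → 4096 1

[4096, 1]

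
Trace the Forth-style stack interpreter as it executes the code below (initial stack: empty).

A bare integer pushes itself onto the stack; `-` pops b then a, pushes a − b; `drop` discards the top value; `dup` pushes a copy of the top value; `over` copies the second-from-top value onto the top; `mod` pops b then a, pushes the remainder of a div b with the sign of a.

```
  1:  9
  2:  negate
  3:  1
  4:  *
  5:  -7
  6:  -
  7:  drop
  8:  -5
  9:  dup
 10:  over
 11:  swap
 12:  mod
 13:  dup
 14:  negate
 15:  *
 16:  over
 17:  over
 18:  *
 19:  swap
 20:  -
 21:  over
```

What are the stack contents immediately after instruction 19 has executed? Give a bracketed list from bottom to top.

[-5, 0, 0]

9       [9]
negate  [-9]
1       [-9, 1]
*       [-9]
-7      [-9, -7]
-       [-2]
drop    []
-5      [-5]
dup     [-5, -5]
over    [-5, -5, -5]
swap    [-5, -5, -5]
mod     [-5, 0]
dup     [-5, 0, 0]
negate  [-5, 0, 0]
*       [-5, 0]
over    [-5, 0, -5]
over    [-5, 0, -5, 0]
*       [-5, 0, 0]
swap    [-5, 0, 0]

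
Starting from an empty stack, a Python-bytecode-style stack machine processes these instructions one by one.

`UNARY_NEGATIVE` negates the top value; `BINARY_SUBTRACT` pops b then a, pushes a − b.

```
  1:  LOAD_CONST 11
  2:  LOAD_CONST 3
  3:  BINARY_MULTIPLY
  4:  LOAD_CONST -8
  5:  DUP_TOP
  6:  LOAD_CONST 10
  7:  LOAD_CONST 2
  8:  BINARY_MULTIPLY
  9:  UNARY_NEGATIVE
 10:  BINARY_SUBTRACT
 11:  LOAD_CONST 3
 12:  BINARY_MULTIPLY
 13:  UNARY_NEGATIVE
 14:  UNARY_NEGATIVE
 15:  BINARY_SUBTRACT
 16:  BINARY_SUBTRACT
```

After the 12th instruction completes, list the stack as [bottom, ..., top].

LOAD_CONST 11    11
LOAD_CONST 3     11 3
BINARY_MULTIPLY  33
LOAD_CONST -8    33 -8
DUP_TOP          33 -8 -8
LOAD_CONST 10    33 -8 -8 10
LOAD_CONST 2     33 -8 -8 10 2
BINARY_MULTIPLY  33 -8 -8 20
UNARY_NEGATIVE   33 -8 -8 -20
BINARY_SUBTRACT  33 -8 12
LOAD_CONST 3     33 -8 12 3
BINARY_MULTIPLY  33 -8 36

[33, -8, 36]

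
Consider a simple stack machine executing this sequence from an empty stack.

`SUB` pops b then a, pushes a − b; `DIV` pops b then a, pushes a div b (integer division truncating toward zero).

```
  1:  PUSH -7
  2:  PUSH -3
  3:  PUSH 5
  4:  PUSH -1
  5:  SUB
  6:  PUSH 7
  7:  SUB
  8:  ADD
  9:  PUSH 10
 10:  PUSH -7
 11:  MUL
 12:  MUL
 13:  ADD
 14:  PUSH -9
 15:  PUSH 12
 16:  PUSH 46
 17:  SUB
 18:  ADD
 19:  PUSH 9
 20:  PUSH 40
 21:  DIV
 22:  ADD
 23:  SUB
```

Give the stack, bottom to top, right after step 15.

[273, -9, 12]

PUSH -7 → [-7]
PUSH -3 → [-7, -3]
PUSH 5  → [-7, -3, 5]
PUSH -1 → [-7, -3, 5, -1]
SUB     → [-7, -3, 6]
PUSH 7  → [-7, -3, 6, 7]
SUB     → [-7, -3, -1]
ADD     → [-7, -4]
PUSH 10 → [-7, -4, 10]
PUSH -7 → [-7, -4, 10, -7]
MUL     → [-7, -4, -70]
MUL     → [-7, 280]
ADD     → [273]
PUSH -9 → [273, -9]
PUSH 12 → [273, -9, 12]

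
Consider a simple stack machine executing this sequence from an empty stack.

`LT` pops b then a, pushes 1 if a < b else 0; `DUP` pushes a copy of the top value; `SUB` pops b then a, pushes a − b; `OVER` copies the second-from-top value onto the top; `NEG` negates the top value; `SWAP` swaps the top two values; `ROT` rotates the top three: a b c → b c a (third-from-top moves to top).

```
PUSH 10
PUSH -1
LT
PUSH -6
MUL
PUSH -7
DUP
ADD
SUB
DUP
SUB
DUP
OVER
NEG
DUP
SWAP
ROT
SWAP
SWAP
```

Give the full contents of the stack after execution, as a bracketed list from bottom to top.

PUSH 10 → [10]
PUSH -1 → [10, -1]
LT      → [0]
PUSH -6 → [0, -6]
MUL     → [0]
PUSH -7 → [0, -7]
DUP     → [0, -7, -7]
ADD     → [0, -14]
SUB     → [14]
DUP     → [14, 14]
SUB     → [0]
DUP     → [0, 0]
OVER    → [0, 0, 0]
NEG     → [0, 0, 0]
DUP     → [0, 0, 0, 0]
SWAP    → [0, 0, 0, 0]
ROT     → [0, 0, 0, 0]
SWAP    → [0, 0, 0, 0]
SWAP    → [0, 0, 0, 0]

[0, 0, 0, 0]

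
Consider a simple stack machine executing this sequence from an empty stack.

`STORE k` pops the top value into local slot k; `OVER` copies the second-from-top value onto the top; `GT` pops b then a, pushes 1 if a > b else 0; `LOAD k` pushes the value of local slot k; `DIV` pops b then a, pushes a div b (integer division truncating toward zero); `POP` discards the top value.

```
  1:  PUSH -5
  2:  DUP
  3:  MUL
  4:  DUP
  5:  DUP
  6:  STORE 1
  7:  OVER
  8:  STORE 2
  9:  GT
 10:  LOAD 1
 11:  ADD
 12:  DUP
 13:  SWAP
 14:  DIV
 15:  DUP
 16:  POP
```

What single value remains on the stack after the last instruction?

1

PUSH -5 : [-5]
DUP     : [-5, -5]
MUL     : [25]
DUP     : [25, 25]
DUP     : [25, 25, 25]
STORE 1 : [25, 25]
OVER    : [25, 25, 25]
STORE 2 : [25, 25]
GT      : [0]
LOAD 1  : [0, 25]
ADD     : [25]
DUP     : [25, 25]
SWAP    : [25, 25]
DIV     : [1]
DUP     : [1, 1]
POP     : [1]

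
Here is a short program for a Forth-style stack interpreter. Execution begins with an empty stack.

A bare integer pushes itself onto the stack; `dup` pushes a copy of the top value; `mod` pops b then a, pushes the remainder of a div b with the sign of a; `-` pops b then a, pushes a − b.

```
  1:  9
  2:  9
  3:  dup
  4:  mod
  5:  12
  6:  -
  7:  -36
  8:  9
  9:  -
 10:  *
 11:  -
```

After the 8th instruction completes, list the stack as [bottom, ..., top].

[9, -12, -36, 9]

9   -> 9
9   -> 9 9
dup -> 9 9 9
mod -> 9 0
12  -> 9 0 12
-   -> 9 -12
-36 -> 9 -12 -36
9   -> 9 -12 -36 9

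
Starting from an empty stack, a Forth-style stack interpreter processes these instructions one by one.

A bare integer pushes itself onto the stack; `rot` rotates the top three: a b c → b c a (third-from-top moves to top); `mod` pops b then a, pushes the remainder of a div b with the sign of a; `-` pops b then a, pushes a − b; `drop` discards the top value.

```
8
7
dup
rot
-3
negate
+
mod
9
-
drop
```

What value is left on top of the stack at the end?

8      : 8
7      : 8 7
dup    : 8 7 7
rot    : 7 7 8
-3     : 7 7 8 -3
negate : 7 7 8 3
+      : 7 7 11
mod    : 7 7
9      : 7 7 9
-      : 7 -2
drop   : 7

7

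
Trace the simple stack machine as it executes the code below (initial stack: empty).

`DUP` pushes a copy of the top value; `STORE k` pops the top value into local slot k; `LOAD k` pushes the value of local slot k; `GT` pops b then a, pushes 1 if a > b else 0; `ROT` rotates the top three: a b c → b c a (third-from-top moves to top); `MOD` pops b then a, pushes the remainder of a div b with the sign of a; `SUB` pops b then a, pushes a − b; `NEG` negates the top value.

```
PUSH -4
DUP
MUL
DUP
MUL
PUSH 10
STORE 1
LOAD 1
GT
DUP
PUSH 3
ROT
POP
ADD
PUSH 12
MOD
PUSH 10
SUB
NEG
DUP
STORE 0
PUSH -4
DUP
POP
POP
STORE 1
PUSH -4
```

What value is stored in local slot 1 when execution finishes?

6

PUSH -4 : -4
DUP     : -4 -4
MUL     : 16
DUP     : 16 16
MUL     : 256
PUSH 10 : 256 10
STORE 1 : 256
LOAD 1  : 256 10
GT      : 1
DUP     : 1 1
PUSH 3  : 1 1 3
ROT     : 1 3 1
POP     : 1 3
ADD     : 4
PUSH 12 : 4 12
MOD     : 4
PUSH 10 : 4 10
SUB     : -6
NEG     : 6
DUP     : 6 6
STORE 0 : 6
PUSH -4 : 6 -4
DUP     : 6 -4 -4
POP     : 6 -4
POP     : 6
STORE 1 : (empty)
PUSH -4 : -4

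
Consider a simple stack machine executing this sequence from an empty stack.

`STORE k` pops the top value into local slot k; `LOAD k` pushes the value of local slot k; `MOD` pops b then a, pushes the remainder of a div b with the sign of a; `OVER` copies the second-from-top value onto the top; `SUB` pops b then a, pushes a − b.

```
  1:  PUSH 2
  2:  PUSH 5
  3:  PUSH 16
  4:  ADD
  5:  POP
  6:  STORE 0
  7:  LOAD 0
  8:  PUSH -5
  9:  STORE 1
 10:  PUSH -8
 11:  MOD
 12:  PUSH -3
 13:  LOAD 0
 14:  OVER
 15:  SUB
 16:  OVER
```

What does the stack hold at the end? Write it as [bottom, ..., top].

[2, -3, 5, -3]

PUSH 2   [2]
PUSH 5   [2, 5]
PUSH 16  [2, 5, 16]
ADD      [2, 21]
POP      [2]
STORE 0  []
LOAD 0   [2]
PUSH -5  [2, -5]
STORE 1  [2]
PUSH -8  [2, -8]
MOD      [2]
PUSH -3  [2, -3]
LOAD 0   [2, -3, 2]
OVER     [2, -3, 2, -3]
SUB      [2, -3, 5]
OVER     [2, -3, 5, -3]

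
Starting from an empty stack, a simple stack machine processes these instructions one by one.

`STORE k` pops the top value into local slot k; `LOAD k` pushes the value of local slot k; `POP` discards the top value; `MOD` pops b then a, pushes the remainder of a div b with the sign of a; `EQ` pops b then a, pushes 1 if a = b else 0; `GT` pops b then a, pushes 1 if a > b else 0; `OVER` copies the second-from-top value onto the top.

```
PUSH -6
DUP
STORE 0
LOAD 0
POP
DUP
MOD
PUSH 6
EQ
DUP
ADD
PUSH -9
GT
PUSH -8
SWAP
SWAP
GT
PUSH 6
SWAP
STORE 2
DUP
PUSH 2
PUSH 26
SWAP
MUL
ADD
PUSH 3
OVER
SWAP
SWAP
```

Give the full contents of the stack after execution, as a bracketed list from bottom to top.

[6, 58, 3, 58]

PUSH -6  [-6]
DUP      [-6, -6]
STORE 0  [-6]
LOAD 0   [-6, -6]
POP      [-6]
DUP      [-6, -6]
MOD      [0]
PUSH 6   [0, 6]
EQ       [0]
DUP      [0, 0]
ADD      [0]
PUSH -9  [0, -9]
GT       [1]
PUSH -8  [1, -8]
SWAP     [-8, 1]
SWAP     [1, -8]
GT       [1]
PUSH 6   [1, 6]
SWAP     [6, 1]
STORE 2  [6]
DUP      [6, 6]
PUSH 2   [6, 6, 2]
PUSH 26  [6, 6, 2, 26]
SWAP     [6, 6, 26, 2]
MUL      [6, 6, 52]
ADD      [6, 58]
PUSH 3   [6, 58, 3]
OVER     [6, 58, 3, 58]
SWAP     [6, 58, 58, 3]
SWAP     [6, 58, 3, 58]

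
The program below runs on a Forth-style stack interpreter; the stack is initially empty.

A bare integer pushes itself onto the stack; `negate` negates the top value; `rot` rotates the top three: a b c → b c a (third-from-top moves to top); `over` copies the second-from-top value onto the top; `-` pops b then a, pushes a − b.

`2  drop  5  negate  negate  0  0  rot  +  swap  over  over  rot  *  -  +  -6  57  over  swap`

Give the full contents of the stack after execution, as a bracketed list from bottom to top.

2      → [2]
drop   → []
5      → [5]
negate → [-5]
negate → [5]
0      → [5, 0]
0      → [5, 0, 0]
rot    → [0, 0, 5]
+      → [0, 5]
swap   → [5, 0]
over   → [5, 0, 5]
over   → [5, 0, 5, 0]
rot    → [5, 5, 0, 0]
*      → [5, 5, 0]
-      → [5, 5]
+      → [10]
-6     → [10, -6]
57     → [10, -6, 57]
over   → [10, -6, 57, -6]
swap   → [10, -6, -6, 57]

[10, -6, -6, 57]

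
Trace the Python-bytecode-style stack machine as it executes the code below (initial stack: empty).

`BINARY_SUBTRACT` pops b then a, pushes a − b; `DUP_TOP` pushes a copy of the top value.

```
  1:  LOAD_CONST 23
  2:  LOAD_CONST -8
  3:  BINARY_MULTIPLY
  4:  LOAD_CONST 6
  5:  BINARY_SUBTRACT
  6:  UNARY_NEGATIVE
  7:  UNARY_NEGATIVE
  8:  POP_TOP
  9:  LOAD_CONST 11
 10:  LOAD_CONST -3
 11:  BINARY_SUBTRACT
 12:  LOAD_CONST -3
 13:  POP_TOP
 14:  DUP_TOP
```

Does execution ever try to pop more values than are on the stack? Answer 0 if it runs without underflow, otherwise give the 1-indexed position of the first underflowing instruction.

0

LOAD_CONST 23    [23]
LOAD_CONST -8    [23, -8]
BINARY_MULTIPLY  [-184]
LOAD_CONST 6     [-184, 6]
BINARY_SUBTRACT  [-190]
UNARY_NEGATIVE   [190]
UNARY_NEGATIVE   [-190]
POP_TOP          []
LOAD_CONST 11    [11]
LOAD_CONST -3    [11, -3]
BINARY_SUBTRACT  [14]
LOAD_CONST -3    [14, -3]
POP_TOP          [14]
DUP_TOP          [14, 14]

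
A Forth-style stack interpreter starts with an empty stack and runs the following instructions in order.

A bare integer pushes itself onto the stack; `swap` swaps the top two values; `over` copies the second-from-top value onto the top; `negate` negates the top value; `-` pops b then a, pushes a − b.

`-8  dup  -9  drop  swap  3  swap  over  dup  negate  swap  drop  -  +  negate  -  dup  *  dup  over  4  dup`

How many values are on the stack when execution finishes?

5

-8     → -8
dup    → -8 -8
-9     → -8 -8 -9
drop   → -8 -8
swap   → -8 -8
3      → -8 -8 3
swap   → -8 3 -8
over   → -8 3 -8 3
dup    → -8 3 -8 3 3
negate → -8 3 -8 3 -3
swap   → -8 3 -8 -3 3
drop   → -8 3 -8 -3
-      → -8 3 -5
+      → -8 -2
negate → -8 2
-      → -10
dup    → -10 -10
*      → 100
dup    → 100 100
over   → 100 100 100
4      → 100 100 100 4
dup    → 100 100 100 4 4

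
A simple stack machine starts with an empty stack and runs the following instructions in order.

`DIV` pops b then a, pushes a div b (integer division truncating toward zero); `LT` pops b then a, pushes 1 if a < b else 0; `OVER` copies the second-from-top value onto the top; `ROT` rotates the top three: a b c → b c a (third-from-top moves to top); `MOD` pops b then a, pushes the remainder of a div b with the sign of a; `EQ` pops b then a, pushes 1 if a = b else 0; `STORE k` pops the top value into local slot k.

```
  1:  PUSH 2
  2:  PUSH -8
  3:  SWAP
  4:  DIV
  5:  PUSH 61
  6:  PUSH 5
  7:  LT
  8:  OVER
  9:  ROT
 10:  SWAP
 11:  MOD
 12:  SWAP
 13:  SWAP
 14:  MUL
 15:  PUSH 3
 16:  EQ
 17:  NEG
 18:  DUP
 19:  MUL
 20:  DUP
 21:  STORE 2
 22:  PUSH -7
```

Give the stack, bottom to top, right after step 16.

PUSH 2  -> [2]
PUSH -8 -> [2, -8]
SWAP    -> [-8, 2]
DIV     -> [-4]
PUSH 61 -> [-4, 61]
PUSH 5  -> [-4, 61, 5]
LT      -> [-4, 0]
OVER    -> [-4, 0, -4]
ROT     -> [0, -4, -4]
SWAP    -> [0, -4, -4]
MOD     -> [0, 0]
SWAP    -> [0, 0]
SWAP    -> [0, 0]
MUL     -> [0]
PUSH 3  -> [0, 3]
EQ      -> [0]

[0]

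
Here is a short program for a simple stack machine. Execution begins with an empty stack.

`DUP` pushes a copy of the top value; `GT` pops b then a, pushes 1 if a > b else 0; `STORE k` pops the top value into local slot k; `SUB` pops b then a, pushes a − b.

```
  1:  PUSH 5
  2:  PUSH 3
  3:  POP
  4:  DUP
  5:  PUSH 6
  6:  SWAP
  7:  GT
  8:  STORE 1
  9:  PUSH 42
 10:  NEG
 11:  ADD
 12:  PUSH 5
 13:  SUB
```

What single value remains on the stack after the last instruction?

PUSH 5  → 5
PUSH 3  → 5 3
POP     → 5
DUP     → 5 5
PUSH 6  → 5 5 6
SWAP    → 5 6 5
GT      → 5 1
STORE 1 → 5
PUSH 42 → 5 42
NEG     → 5 -42
ADD     → -37
PUSH 5  → -37 5
SUB     → -42

-42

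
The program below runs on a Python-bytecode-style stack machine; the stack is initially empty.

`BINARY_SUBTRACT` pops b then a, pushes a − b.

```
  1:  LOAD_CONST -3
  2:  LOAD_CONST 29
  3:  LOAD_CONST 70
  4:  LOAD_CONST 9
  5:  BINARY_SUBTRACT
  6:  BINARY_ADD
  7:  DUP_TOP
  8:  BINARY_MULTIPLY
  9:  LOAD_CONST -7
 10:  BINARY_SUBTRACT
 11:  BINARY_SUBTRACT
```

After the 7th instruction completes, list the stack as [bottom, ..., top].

LOAD_CONST -3   → [-3]
LOAD_CONST 29   → [-3, 29]
LOAD_CONST 70   → [-3, 29, 70]
LOAD_CONST 9    → [-3, 29, 70, 9]
BINARY_SUBTRACT → [-3, 29, 61]
BINARY_ADD      → [-3, 90]
DUP_TOP         → [-3, 90, 90]

[-3, 90, 90]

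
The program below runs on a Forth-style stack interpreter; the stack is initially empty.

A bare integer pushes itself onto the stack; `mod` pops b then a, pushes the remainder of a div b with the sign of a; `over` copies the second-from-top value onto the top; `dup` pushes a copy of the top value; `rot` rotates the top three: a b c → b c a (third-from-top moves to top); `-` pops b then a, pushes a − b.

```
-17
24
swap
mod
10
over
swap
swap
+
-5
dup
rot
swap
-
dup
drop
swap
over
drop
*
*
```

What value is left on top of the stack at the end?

-770

-17  → [-17]
24   → [-17, 24]
swap → [24, -17]
mod  → [7]
10   → [7, 10]
over → [7, 10, 7]
swap → [7, 7, 10]
swap → [7, 10, 7]
+    → [7, 17]
-5   → [7, 17, -5]
dup  → [7, 17, -5, -5]
rot  → [7, -5, -5, 17]
swap → [7, -5, 17, -5]
-    → [7, -5, 22]
dup  → [7, -5, 22, 22]
drop → [7, -5, 22]
swap → [7, 22, -5]
over → [7, 22, -5, 22]
drop → [7, 22, -5]
*    → [7, -110]
*    → [-770]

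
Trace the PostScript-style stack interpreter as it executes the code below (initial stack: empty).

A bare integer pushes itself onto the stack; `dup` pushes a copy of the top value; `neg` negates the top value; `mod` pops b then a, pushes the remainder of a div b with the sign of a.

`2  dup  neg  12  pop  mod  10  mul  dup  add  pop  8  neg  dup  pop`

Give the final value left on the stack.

-8

2   -> 2
dup -> 2 2
neg -> 2 -2
12  -> 2 -2 12
pop -> 2 -2
mod -> 0
10  -> 0 10
mul -> 0
dup -> 0 0
add -> 0
pop -> (empty)
8   -> 8
neg -> -8
dup -> -8 -8
pop -> -8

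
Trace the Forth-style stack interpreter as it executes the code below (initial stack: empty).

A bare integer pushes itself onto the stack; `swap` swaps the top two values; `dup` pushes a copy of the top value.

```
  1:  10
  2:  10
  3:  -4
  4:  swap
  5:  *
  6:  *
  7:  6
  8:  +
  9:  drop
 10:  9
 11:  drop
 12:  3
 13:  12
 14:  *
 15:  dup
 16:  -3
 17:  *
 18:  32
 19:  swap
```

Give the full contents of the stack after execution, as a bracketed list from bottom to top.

[36, 32, -108]

10    [10]
10    [10, 10]
-4    [10, 10, -4]
swap  [10, -4, 10]
*     [10, -40]
*     [-400]
6     [-400, 6]
+     [-394]
drop  []
9     [9]
drop  []
3     [3]
12    [3, 12]
*     [36]
dup   [36, 36]
-3    [36, 36, -3]
*     [36, -108]
32    [36, -108, 32]
swap  [36, 32, -108]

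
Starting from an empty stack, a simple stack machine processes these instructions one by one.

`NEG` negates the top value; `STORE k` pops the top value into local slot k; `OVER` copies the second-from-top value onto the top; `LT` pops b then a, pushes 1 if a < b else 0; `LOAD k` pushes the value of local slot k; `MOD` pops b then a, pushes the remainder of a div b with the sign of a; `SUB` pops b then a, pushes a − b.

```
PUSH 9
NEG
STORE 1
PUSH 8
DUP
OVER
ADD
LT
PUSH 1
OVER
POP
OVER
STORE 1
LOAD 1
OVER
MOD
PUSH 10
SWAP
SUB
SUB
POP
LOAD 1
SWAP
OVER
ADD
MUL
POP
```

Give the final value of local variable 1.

PUSH 9   9
NEG      -9
STORE 1  (empty)
PUSH 8   8
DUP      8 8
OVER     8 8 8
ADD      8 16
LT       1
PUSH 1   1 1
OVER     1 1 1
POP      1 1
OVER     1 1 1
STORE 1  1 1
LOAD 1   1 1 1
OVER     1 1 1 1
MOD      1 1 0
PUSH 10  1 1 0 10
SWAP     1 1 10 0
SUB      1 1 10
SUB      1 -9
POP      1
LOAD 1   1 1
SWAP     1 1
OVER     1 1 1
ADD      1 2
MUL      2
POP      (empty)

1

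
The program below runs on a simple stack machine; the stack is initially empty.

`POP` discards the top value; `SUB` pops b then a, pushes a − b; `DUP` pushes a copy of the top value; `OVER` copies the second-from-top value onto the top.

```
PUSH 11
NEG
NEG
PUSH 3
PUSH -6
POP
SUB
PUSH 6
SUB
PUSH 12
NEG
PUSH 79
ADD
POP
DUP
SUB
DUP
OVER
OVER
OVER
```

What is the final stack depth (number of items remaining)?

5

PUSH 11 → 11
NEG     → -11
NEG     → 11
PUSH 3  → 11 3
PUSH -6 → 11 3 -6
POP     → 11 3
SUB     → 8
PUSH 6  → 8 6
SUB     → 2
PUSH 12 → 2 12
NEG     → 2 -12
PUSH 79 → 2 -12 79
ADD     → 2 67
POP     → 2
DUP     → 2 2
SUB     → 0
DUP     → 0 0
OVER    → 0 0 0
OVER    → 0 0 0 0
OVER    → 0 0 0 0 0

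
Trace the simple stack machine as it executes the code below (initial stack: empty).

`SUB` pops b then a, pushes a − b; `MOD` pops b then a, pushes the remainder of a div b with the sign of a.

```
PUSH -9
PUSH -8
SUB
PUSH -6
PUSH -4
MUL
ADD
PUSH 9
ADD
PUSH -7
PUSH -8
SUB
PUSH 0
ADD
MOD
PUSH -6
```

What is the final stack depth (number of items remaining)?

PUSH -9 -> [-9]
PUSH -8 -> [-9, -8]
SUB     -> [-1]
PUSH -6 -> [-1, -6]
PUSH -4 -> [-1, -6, -4]
MUL     -> [-1, 24]
ADD     -> [23]
PUSH 9  -> [23, 9]
ADD     -> [32]
PUSH -7 -> [32, -7]
PUSH -8 -> [32, -7, -8]
SUB     -> [32, 1]
PUSH 0  -> [32, 1, 0]
ADD     -> [32, 1]
MOD     -> [0]
PUSH -6 -> [0, -6]

2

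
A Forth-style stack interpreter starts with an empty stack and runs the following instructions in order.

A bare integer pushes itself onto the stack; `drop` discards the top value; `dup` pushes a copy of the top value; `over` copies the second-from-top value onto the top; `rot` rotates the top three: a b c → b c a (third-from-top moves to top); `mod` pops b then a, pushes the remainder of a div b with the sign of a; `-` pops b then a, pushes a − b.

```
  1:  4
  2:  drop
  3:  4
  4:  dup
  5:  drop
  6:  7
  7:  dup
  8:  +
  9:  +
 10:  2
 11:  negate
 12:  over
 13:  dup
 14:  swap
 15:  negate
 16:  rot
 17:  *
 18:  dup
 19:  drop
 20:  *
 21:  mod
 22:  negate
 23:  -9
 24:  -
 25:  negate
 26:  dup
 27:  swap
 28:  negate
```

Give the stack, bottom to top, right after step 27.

4      : [4]
drop   : []
4      : [4]
dup    : [4, 4]
drop   : [4]
7      : [4, 7]
dup    : [4, 7, 7]
+      : [4, 14]
+      : [18]
2      : [18, 2]
negate : [18, -2]
over   : [18, -2, 18]
dup    : [18, -2, 18, 18]
swap   : [18, -2, 18, 18]
negate : [18, -2, 18, -18]
rot    : [18, 18, -18, -2]
*      : [18, 18, 36]
dup    : [18, 18, 36, 36]
drop   : [18, 18, 36]
*      : [18, 648]
mod    : [18]
negate : [-18]
-9     : [-18, -9]
-      : [-9]
negate : [9]
dup    : [9, 9]
swap   : [9, 9]

[9, 9]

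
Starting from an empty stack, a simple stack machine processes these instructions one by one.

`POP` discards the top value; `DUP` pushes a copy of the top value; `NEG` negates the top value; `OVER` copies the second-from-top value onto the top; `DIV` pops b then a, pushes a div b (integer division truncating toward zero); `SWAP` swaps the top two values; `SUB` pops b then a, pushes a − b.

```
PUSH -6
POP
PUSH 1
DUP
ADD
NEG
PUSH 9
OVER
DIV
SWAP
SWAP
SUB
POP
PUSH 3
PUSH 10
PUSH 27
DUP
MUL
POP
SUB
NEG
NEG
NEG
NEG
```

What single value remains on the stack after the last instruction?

-7

PUSH -6  -6
POP      (empty)
PUSH 1   1
DUP      1 1
ADD      2
NEG      -2
PUSH 9   -2 9
OVER     -2 9 -2
DIV      -2 -4
SWAP     -4 -2
SWAP     -2 -4
SUB      2
POP      (empty)
PUSH 3   3
PUSH 10  3 10
PUSH 27  3 10 27
DUP      3 10 27 27
MUL      3 10 729
POP      3 10
SUB      -7
NEG      7
NEG      -7
NEG      7
NEG      -7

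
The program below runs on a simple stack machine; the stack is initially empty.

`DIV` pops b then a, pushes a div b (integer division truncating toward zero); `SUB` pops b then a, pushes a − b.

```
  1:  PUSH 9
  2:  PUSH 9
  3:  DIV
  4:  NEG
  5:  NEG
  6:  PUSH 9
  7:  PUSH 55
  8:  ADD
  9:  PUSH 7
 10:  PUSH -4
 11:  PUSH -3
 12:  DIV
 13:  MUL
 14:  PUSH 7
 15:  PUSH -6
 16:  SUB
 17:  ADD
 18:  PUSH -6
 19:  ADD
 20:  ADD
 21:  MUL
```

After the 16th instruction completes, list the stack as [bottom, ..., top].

PUSH 9   [9]
PUSH 9   [9, 9]
DIV      [1]
NEG      [-1]
NEG      [1]
PUSH 9   [1, 9]
PUSH 55  [1, 9, 55]
ADD      [1, 64]
PUSH 7   [1, 64, 7]
PUSH -4  [1, 64, 7, -4]
PUSH -3  [1, 64, 7, -4, -3]
DIV      [1, 64, 7, 1]
MUL      [1, 64, 7]
PUSH 7   [1, 64, 7, 7]
PUSH -6  [1, 64, 7, 7, -6]
SUB      [1, 64, 7, 13]

[1, 64, 7, 13]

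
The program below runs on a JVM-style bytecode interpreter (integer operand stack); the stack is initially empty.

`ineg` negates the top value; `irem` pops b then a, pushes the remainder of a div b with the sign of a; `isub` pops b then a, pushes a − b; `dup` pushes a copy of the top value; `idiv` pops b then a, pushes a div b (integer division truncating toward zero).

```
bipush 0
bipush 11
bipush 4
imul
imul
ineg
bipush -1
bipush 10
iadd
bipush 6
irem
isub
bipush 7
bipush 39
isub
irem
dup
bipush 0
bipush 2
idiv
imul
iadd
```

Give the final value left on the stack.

-3

bipush 0  -> 0
bipush 11 -> 0 11
bipush 4  -> 0 11 4
imul      -> 0 44
imul      -> 0
ineg      -> 0
bipush -1 -> 0 -1
bipush 10 -> 0 -1 10
iadd      -> 0 9
bipush 6  -> 0 9 6
irem      -> 0 3
isub      -> -3
bipush 7  -> -3 7
bipush 39 -> -3 7 39
isub      -> -3 -32
irem      -> -3
dup       -> -3 -3
bipush 0  -> -3 -3 0
bipush 2  -> -3 -3 0 2
idiv      -> -3 -3 0
imul      -> -3 0
iadd      -> -3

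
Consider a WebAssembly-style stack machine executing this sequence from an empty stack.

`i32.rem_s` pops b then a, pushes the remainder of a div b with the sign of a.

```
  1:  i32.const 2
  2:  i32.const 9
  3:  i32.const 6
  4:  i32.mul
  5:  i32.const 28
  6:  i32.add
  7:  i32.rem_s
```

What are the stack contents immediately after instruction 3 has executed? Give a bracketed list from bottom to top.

i32.const 2 → 2
i32.const 9 → 2 9
i32.const 6 → 2 9 6

[2, 9, 6]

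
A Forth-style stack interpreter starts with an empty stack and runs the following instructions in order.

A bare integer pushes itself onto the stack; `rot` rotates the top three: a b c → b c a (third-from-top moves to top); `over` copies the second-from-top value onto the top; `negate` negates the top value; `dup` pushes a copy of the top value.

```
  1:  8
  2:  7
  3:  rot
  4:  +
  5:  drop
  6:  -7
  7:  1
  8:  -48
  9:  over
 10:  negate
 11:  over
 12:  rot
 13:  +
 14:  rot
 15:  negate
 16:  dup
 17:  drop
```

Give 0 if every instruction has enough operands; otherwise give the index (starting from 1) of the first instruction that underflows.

3

8  8
7  8 7
rot  — needs 3 operands, stack has 2 → underflow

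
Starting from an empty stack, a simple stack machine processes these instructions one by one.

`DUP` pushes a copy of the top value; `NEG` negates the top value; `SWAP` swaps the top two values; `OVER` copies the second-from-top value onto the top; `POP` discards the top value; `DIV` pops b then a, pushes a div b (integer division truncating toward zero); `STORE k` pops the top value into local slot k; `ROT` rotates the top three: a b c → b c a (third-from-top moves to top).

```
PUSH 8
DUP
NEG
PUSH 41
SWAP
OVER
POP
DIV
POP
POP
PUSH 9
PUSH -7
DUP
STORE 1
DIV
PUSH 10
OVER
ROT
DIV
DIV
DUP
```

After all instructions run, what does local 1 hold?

PUSH 8  : [8]
DUP     : [8, 8]
NEG     : [8, -8]
PUSH 41 : [8, -8, 41]
SWAP    : [8, 41, -8]
OVER    : [8, 41, -8, 41]
POP     : [8, 41, -8]
DIV     : [8, -5]
POP     : [8]
POP     : []
PUSH 9  : [9]
PUSH -7 : [9, -7]
DUP     : [9, -7, -7]
STORE 1 : [9, -7]
DIV     : [-1]
PUSH 10 : [-1, 10]
OVER    : [-1, 10, -1]
ROT     : [10, -1, -1]
DIV     : [10, 1]
DIV     : [10]
DUP     : [10, 10]

-7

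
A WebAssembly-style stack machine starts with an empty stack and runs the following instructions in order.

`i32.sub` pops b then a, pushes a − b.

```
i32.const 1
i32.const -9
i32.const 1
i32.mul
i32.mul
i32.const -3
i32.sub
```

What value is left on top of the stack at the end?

i32.const 1  -> 1
i32.const -9 -> 1 -9
i32.const 1  -> 1 -9 1
i32.mul      -> 1 -9
i32.mul      -> -9
i32.const -3 -> -9 -3
i32.sub      -> -6

-6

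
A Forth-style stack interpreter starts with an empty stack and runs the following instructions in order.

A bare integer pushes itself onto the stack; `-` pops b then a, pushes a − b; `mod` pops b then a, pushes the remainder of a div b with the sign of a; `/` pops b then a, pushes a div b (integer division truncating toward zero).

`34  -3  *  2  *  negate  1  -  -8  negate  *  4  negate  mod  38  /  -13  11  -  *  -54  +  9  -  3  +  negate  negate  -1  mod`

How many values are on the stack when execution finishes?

34     -> [34]
-3     -> [34, -3]
*      -> [-102]
2      -> [-102, 2]
*      -> [-204]
negate -> [204]
1      -> [204, 1]
-      -> [203]
-8     -> [203, -8]
negate -> [203, 8]
*      -> [1624]
4      -> [1624, 4]
negate -> [1624, -4]
mod    -> [0]
38     -> [0, 38]
/      -> [0]
-13    -> [0, -13]
11     -> [0, -13, 11]
-      -> [0, -24]
*      -> [0]
-54    -> [0, -54]
+      -> [-54]
9      -> [-54, 9]
-      -> [-63]
3      -> [-63, 3]
+      -> [-60]
negate -> [60]
negate -> [-60]
-1     -> [-60, -1]
mod    -> [0]

1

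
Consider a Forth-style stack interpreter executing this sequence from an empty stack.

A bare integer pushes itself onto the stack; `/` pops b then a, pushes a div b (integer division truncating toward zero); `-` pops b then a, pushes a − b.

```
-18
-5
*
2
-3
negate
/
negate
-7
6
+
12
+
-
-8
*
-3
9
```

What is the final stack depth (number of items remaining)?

4

-18    : -18
-5     : -18 -5
*      : 90
2      : 90 2
-3     : 90 2 -3
negate : 90 2 3
/      : 90 0
negate : 90 0
-7     : 90 0 -7
6      : 90 0 -7 6
+      : 90 0 -1
12     : 90 0 -1 12
+      : 90 0 11
-      : 90 -11
-8     : 90 -11 -8
*      : 90 88
-3     : 90 88 -3
9      : 90 88 -3 9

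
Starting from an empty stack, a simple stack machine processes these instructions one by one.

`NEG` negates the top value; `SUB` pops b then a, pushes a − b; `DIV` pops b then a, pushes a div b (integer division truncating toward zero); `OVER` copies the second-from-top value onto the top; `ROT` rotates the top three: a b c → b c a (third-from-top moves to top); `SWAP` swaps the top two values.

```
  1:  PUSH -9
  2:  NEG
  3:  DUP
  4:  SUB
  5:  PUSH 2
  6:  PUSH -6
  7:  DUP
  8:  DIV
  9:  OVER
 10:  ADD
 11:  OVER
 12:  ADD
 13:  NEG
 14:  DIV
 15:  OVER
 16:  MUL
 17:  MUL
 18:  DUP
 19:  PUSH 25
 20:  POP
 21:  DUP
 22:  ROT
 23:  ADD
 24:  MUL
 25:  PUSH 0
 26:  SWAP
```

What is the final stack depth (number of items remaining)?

2

PUSH -9 -> [-9]
NEG     -> [9]
DUP     -> [9, 9]
SUB     -> [0]
PUSH 2  -> [0, 2]
PUSH -6 -> [0, 2, -6]
DUP     -> [0, 2, -6, -6]
DIV     -> [0, 2, 1]
OVER    -> [0, 2, 1, 2]
ADD     -> [0, 2, 3]
OVER    -> [0, 2, 3, 2]
ADD     -> [0, 2, 5]
NEG     -> [0, 2, -5]
DIV     -> [0, 0]
OVER    -> [0, 0, 0]
MUL     -> [0, 0]
MUL     -> [0]
DUP     -> [0, 0]
PUSH 25 -> [0, 0, 25]
POP     -> [0, 0]
DUP     -> [0, 0, 0]
ROT     -> [0, 0, 0]
ADD     -> [0, 0]
MUL     -> [0]
PUSH 0  -> [0, 0]
SWAP    -> [0, 0]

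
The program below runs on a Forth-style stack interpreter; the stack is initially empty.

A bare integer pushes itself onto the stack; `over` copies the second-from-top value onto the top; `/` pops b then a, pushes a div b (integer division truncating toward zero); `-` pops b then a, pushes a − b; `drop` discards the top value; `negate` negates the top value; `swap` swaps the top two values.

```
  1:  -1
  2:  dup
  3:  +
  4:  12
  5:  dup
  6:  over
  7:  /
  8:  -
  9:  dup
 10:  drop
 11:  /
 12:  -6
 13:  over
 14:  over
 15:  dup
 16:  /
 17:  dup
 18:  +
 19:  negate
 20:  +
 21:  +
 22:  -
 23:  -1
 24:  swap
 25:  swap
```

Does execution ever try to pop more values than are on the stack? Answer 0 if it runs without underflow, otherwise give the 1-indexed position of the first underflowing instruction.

-1     -> -1
dup    -> -1 -1
+      -> -2
12     -> -2 12
dup    -> -2 12 12
over   -> -2 12 12 12
/      -> -2 12 1
-      -> -2 11
dup    -> -2 11 11
drop   -> -2 11
/      -> 0
-6     -> 0 -6
over   -> 0 -6 0
over   -> 0 -6 0 -6
dup    -> 0 -6 0 -6 -6
/      -> 0 -6 0 1
dup    -> 0 -6 0 1 1
+      -> 0 -6 0 2
negate -> 0 -6 0 -2
+      -> 0 -6 -2
+      -> 0 -8
-      -> 8
-1     -> 8 -1
swap   -> -1 8
swap   -> 8 -1

0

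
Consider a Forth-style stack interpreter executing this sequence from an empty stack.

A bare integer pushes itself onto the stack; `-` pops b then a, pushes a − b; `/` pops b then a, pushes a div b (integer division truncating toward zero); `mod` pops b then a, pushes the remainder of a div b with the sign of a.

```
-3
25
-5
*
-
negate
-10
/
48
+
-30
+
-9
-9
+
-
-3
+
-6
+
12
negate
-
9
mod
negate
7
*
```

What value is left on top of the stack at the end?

-3     -> [-3]
25     -> [-3, 25]
-5     -> [-3, 25, -5]
*      -> [-3, -125]
-      -> [122]
negate -> [-122]
-10    -> [-122, -10]
/      -> [12]
48     -> [12, 48]
+      -> [60]
-30    -> [60, -30]
+      -> [30]
-9     -> [30, -9]
-9     -> [30, -9, -9]
+      -> [30, -18]
-      -> [48]
-3     -> [48, -3]
+      -> [45]
-6     -> [45, -6]
+      -> [39]
12     -> [39, 12]
negate -> [39, -12]
-      -> [51]
9      -> [51, 9]
mod    -> [6]
negate -> [-6]
7      -> [-6, 7]
*      -> [-42]

-42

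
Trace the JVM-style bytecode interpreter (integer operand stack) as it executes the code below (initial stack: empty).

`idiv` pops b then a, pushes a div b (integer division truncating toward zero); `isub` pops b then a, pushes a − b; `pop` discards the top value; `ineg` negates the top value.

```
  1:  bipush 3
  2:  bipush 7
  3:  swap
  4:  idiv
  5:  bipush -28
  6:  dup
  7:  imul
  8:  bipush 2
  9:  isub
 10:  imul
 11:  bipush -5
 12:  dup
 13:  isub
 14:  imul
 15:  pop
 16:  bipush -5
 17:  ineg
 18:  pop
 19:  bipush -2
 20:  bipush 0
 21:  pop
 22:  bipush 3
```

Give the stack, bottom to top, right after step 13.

bipush 3   → 3
bipush 7   → 3 7
swap       → 7 3
idiv       → 2
bipush -28 → 2 -28
dup        → 2 -28 -28
imul       → 2 784
bipush 2   → 2 784 2
isub       → 2 782
imul       → 1564
bipush -5  → 1564 -5
dup        → 1564 -5 -5
isub       → 1564 0

[1564, 0]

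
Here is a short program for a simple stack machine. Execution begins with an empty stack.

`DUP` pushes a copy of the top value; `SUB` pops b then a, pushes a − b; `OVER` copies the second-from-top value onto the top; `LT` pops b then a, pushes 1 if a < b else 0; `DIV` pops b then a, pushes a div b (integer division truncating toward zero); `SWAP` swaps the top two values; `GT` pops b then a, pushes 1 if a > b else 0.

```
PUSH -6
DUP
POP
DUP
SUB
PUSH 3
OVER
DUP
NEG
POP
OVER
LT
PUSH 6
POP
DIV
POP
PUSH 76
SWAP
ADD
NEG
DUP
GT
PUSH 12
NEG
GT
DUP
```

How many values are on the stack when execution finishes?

PUSH -6 : -6
DUP     : -6 -6
POP     : -6
DUP     : -6 -6
SUB     : 0
PUSH 3  : 0 3
OVER    : 0 3 0
DUP     : 0 3 0 0
NEG     : 0 3 0 0
POP     : 0 3 0
OVER    : 0 3 0 3
LT      : 0 3 1
PUSH 6  : 0 3 1 6
POP     : 0 3 1
DIV     : 0 3
POP     : 0
PUSH 76 : 0 76
SWAP    : 76 0
ADD     : 76
NEG     : -76
DUP     : -76 -76
GT      : 0
PUSH 12 : 0 12
NEG     : 0 -12
GT      : 1
DUP     : 1 1

2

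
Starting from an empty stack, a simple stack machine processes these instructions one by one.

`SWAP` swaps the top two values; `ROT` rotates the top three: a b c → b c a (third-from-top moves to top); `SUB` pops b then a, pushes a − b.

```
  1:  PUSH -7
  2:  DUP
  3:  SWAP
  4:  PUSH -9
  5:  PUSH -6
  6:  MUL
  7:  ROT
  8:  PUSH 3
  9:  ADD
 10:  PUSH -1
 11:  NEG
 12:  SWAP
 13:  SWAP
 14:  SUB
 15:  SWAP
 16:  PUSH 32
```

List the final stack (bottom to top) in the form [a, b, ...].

[-7, -5, 54, 32]

PUSH -7 : -7
DUP     : -7 -7
SWAP    : -7 -7
PUSH -9 : -7 -7 -9
PUSH -6 : -7 -7 -9 -6
MUL     : -7 -7 54
ROT     : -7 54 -7
PUSH 3  : -7 54 -7 3
ADD     : -7 54 -4
PUSH -1 : -7 54 -4 -1
NEG     : -7 54 -4 1
SWAP    : -7 54 1 -4
SWAP    : -7 54 -4 1
SUB     : -7 54 -5
SWAP    : -7 -5 54
PUSH 32 : -7 -5 54 32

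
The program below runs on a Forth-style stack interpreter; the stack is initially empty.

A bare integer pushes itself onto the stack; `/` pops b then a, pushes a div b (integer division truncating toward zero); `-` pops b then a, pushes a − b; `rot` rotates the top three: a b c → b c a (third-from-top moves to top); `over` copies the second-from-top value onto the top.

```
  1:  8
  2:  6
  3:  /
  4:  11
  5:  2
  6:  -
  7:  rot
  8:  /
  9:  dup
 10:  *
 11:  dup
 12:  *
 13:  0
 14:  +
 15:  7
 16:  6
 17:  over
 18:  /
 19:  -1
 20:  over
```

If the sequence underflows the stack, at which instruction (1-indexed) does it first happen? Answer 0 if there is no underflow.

7

8  → [8]
6  → [8, 6]
/  → [1]
11 → [1, 11]
2  → [1, 11, 2]
-  → [1, 9]
rot  — needs 3 operands, stack has 2 → underflow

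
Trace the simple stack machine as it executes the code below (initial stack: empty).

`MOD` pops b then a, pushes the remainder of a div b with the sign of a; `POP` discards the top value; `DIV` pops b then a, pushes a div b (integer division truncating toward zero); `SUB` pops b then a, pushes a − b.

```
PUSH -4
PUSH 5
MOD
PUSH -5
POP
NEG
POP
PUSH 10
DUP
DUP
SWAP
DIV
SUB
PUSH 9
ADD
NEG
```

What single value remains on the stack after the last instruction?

-18

PUSH -4  [-4]
PUSH 5   [-4, 5]
MOD      [-4]
PUSH -5  [-4, -5]
POP      [-4]
NEG      [4]
POP      []
PUSH 10  [10]
DUP      [10, 10]
DUP      [10, 10, 10]
SWAP     [10, 10, 10]
DIV      [10, 1]
SUB      [9]
PUSH 9   [9, 9]
ADD      [18]
NEG      [-18]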